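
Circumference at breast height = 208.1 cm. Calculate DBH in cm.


Formula: DBH = C / pi
DBH = 208.1 / pi
pi = 3.14159...
DBH = 66.2 cm

66.2


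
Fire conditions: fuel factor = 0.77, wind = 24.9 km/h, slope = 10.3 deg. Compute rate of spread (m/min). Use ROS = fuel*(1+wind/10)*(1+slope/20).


Formula: ROS = fuel * (1 + wind/10) * (1 + slope/20)
Wind factor = 1 + 24.9/10 = 3.49
Slope factor = 1 + 10.3/20 = 1.515
ROS = 0.77 * 3.49 * 1.515 = 4.07 m/min

4.07


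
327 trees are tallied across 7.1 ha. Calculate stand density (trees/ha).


Formula: Stand Density = N_trees / Area_ha
Density = 327 trees / 7.1 ha
Density = 46 trees/ha

46


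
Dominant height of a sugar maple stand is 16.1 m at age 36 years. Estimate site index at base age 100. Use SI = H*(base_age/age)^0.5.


Formula: SI = H_dom * (base_age / age)^0.5
Age ratio = 100 / 36 = 2.77778
sqrt(age_ratio) = 1.66667
SI = 16.1 * 1.66667 = 26.8 m

26.8


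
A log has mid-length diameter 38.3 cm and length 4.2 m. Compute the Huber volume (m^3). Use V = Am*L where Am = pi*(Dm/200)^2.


Huber: V = Am * L,  Am = pi*(Dm/200)^2
Am = pi*(38.3/200)^2 = 0.115209 m^2
V = 0.115209*4.2 = 0.4839 m^3

0.4839


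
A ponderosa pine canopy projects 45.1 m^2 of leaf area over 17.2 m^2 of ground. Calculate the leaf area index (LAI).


Formula: LAI = total leaf area / ground area  (dimensionless)
LAI = 45.1 m^2 / 17.2 m^2
LAI = 2.62

2.62


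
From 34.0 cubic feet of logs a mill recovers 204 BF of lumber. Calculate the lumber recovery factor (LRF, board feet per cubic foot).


Formula: LRF = Lumber Output (BF) / Log Input (ft^3)
LRF = 204 BF / 34.0 ft^3
LRF = 6.0 BF/ft^3

6.0


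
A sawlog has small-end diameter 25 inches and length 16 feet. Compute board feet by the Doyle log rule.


Doyle: BF = (D - 4)^2 * L / 16
Adjusted diameter = 25 - 4 = 21 in
(D-4)^2 = 21^2 = 441
BF = 441 * 16 / 16 = 441 BF

441


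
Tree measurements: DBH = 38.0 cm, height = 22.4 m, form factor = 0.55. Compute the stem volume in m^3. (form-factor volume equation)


Formula: V = pi * (DBH/200)^2 * H * ff
Radius = DBH/200 = 38.0/200 = 0.19 m
Radius^2 = 0.19^2 = 0.0361 m^2
V = pi * 0.0361 * 22.4 * 0.55
V = 1.397 m^3

1.397


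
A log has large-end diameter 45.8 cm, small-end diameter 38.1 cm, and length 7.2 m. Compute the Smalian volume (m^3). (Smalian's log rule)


Smalian: V = (A1 + A2)/2 * L,  A = pi*(D/200)^2
A1 = pi*(45.8/200)^2 = 0.164748 m^2
A2 = pi*(38.1/200)^2 = 0.114009 m^2
V = (0.164748+0.114009)/2*7.2 = 1.0035 m^3

1.0035


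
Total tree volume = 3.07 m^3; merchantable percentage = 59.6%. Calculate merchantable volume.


Formula: MV = V_total * (merchantable_pct / 100)
Merchantable fraction = 59.6% / 100 = 0.596
MV = 3.07 m^3 * 0.596 = 1.83 m^3

1.83


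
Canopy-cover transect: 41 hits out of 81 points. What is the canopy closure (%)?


Formula: Canopy closure = covered points / total points * 100
Closure = 41 / 81 * 100
Closure = 0.5062 * 100 = 50.6%

50.6


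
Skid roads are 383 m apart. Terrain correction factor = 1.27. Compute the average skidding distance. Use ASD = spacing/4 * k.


Formula: ASD = (spacing / 4) * correction
Uncorrected distance = spacing / 4 = 383 / 4 = 95.75 m
ASD = 95.75 * 1.27 = 122 m

122


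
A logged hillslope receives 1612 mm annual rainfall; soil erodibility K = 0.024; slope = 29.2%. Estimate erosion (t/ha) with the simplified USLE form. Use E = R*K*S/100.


Formula: E = R * K * S / 100  (simplified USLE)
R * K = 1612 * 0.024 = 38.688
E = 38.688 * 29.2 / 100 = 11.3 t/ha

11.3


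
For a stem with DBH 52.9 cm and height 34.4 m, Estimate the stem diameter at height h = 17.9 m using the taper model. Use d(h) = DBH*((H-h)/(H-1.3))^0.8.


Taper: d(h) = DBH * ((H - h) / (H - 1.3))^0.8
Numerator = H - h = 34.4 - 17.9 = 16.5 m
Denominator = H - 1.3 = 34.4 - 1.3 = 33.1 m
Ratio = 16.5 / 33.1 = 0.49849
d = 52.9 * 0.49849^0.8 = 30.3 cm

30.3


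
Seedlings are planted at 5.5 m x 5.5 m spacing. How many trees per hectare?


Formula: TPH = 10000 m^2/ha / (spacing_x * spacing_y)
Area per tree = 5.5 m * 5.5 m = 30.25 m^2
TPH = 10000 / 30.25 = 331 trees/ha

331


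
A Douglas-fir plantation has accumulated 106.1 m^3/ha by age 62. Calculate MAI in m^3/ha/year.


Formula: MAI = Total Volume / Stand Age
MAI = 106.1 m^3/ha / 62 years
MAI = 1.71 m^3/ha/year

1.71


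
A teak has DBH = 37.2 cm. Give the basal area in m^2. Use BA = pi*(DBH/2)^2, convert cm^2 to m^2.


Formula: BA = pi * (DBH/2)^2 / 10000  (cm^2 to m^2)
Radius = DBH/2 = 37.2/2 = 18.6 cm
BA = pi * 18.6^2 / 10000
   = 1086.8654 cm^2 / 10000
   = 0.1087 m^2

0.1087


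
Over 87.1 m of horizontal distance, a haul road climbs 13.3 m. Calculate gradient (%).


Formula: Gradient = rise / run * 100
Gradient = 13.3 / 87.1 * 100 = 15.3%

15.3


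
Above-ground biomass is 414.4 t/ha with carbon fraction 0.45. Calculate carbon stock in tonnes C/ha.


Formula: Carbon Stock = Biomass * Carbon Fraction
C = 414.4 t/ha * 0.45
C = 186.5 t C/ha

186.5


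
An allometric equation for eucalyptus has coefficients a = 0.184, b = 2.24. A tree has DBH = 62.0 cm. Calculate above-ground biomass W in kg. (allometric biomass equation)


Formula: W = a * DBH^b  (allometric power law)
DBH^b = 62.0^2.24 = 10350.406
W = 0.184 * 10350.406 = 1904.5 kg

1904.5


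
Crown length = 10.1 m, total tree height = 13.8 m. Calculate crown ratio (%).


Formula: Crown Ratio = (Crown Length / Total Height) * 100
CR = (10.1 m / 13.8 m) * 100
CR = 0.7319 * 100 = 73.2%

73.2


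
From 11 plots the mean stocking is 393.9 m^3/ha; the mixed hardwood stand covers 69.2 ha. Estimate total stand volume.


Formula: Total Volume = Mean Volume per ha * Total Area
Total Volume = 393.9 m^3/ha * 69.2 ha
Total Volume = 27258 m^3

27258


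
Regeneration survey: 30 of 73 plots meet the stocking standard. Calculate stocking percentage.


Formula: Stocking % = stocked plots / total plots * 100
Stocking = 30 / 73 * 100
Stocking = 0.411 * 100 = 41.1%

41.1


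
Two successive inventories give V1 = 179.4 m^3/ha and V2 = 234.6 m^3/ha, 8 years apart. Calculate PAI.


Formula: PAI = (V_T2 - V_T1) / (T2 - T1)
Volume increment = 234.6 - 179.4 = 55.2 m^3/ha
PAI = 55.2 / 8 = 6.9 m^3/ha/year

6.9


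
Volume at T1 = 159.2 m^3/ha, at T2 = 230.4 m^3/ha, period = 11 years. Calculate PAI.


Formula: PAI = (V_T2 - V_T1) / (T2 - T1)
Volume increment = 230.4 - 159.2 = 71.2 m^3/ha
PAI = 71.2 / 11 = 6.47 m^3/ha/year

6.47


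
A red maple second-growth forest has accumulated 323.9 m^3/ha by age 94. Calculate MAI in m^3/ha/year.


Formula: MAI = Total Volume / Stand Age
MAI = 323.9 m^3/ha / 94 years
MAI = 3.45 m^3/ha/year

3.45


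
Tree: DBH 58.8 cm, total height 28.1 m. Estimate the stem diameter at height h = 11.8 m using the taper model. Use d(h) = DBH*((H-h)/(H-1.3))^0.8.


Taper: d(h) = DBH * ((H - h) / (H - 1.3))^0.8
Numerator = H - h = 28.1 - 11.8 = 16.3 m
Denominator = H - 1.3 = 28.1 - 1.3 = 26.8 m
Ratio = 16.3 / 26.8 = 0.60821
d = 58.8 * 0.60821^0.8 = 39.5 cm

39.5


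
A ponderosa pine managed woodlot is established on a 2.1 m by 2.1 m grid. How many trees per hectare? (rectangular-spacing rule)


Formula: TPH = 10000 m^2/ha / (spacing_x * spacing_y)
Area per tree = 2.1 m * 2.1 m = 4.41 m^2
TPH = 10000 / 4.41 = 2268 trees/ha

2268


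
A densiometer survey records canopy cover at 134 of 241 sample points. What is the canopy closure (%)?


Formula: Canopy closure = covered points / total points * 100
Closure = 134 / 241 * 100
Closure = 0.556 * 100 = 55.6%

55.6


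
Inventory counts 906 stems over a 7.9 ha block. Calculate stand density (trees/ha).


Formula: Stand Density = N_trees / Area_ha
Density = 906 trees / 7.9 ha
Density = 115 trees/ha

115


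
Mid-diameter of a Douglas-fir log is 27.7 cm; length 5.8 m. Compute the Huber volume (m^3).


Huber: V = Am * L,  Am = pi*(Dm/200)^2
Am = pi*(27.7/200)^2 = 0.060263 m^2
V = 0.060263*5.8 = 0.3495 m^3

0.3495


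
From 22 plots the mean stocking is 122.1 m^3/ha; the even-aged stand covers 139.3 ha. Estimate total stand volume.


Formula: Total Volume = Mean Volume per ha * Total Area
Total Volume = 122.1 m^3/ha * 139.3 ha
Total Volume = 17009 m^3

17009


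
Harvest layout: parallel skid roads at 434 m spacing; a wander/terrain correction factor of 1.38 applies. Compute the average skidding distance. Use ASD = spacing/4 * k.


Formula: ASD = (spacing / 4) * correction
Uncorrected distance = spacing / 4 = 434 / 4 = 108.5 m
ASD = 108.5 * 1.38 = 150 m

150


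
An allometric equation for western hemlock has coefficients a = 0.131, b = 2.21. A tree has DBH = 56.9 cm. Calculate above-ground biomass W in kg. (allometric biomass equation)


Formula: W = a * DBH^b  (allometric power law)
DBH^b = 56.9^2.21 = 7564.8115
W = 0.131 * 7564.8115 = 991.0 kg

991.0


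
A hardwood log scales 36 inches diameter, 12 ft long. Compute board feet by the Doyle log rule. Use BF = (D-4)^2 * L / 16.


Doyle: BF = (D - 4)^2 * L / 16
Adjusted diameter = 36 - 4 = 32 in
(D-4)^2 = 32^2 = 1024
BF = 1024 * 12 / 16 = 768 BF

768


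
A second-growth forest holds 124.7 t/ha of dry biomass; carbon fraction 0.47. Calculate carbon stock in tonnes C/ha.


Formula: Carbon Stock = Biomass * Carbon Fraction
C = 124.7 t/ha * 0.47
C = 58.6 t C/ha

58.6


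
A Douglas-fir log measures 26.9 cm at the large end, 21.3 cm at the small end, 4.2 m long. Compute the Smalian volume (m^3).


Smalian: V = (A1 + A2)/2 * L,  A = pi*(D/200)^2
A1 = pi*(26.9/200)^2 = 0.056832 m^2
A2 = pi*(21.3/200)^2 = 0.035633 m^2
V = (0.056832+0.035633)/2*4.2 = 0.1942 m^3

0.1942


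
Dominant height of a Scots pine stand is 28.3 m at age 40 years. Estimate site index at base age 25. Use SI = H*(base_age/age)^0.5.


Formula: SI = H_dom * (base_age / age)^0.5
Age ratio = 25 / 40 = 0.625
sqrt(age_ratio) = 0.79057
SI = 28.3 * 0.79057 = 22.4 m

22.4


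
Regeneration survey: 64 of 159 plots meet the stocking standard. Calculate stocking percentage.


Formula: Stocking % = stocked plots / total plots * 100
Stocking = 64 / 159 * 100
Stocking = 0.4025 * 100 = 40.3%

40.3


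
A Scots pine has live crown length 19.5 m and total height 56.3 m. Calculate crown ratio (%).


Formula: Crown Ratio = (Crown Length / Total Height) * 100
CR = (19.5 m / 56.3 m) * 100
CR = 0.3464 * 100 = 34.6%

34.6


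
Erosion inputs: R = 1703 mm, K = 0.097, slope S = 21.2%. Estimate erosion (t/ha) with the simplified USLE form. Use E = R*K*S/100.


Formula: E = R * K * S / 100  (simplified USLE)
R * K = 1703 * 0.097 = 165.191
E = 165.191 * 21.2 / 100 = 35.02 t/ha

35.02


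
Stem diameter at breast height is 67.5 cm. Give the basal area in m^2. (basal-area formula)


Formula: BA = pi * (DBH/2)^2 / 10000  (cm^2 to m^2)
Radius = DBH/2 = 67.5/2 = 33.75 cm
BA = pi * 33.75^2 / 10000
   = 3578.4704 cm^2 / 10000
   = 0.3578 m^2

0.3578


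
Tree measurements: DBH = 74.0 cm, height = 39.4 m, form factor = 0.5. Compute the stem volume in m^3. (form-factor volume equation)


Formula: V = pi * (DBH/200)^2 * H * ff
Radius = DBH/200 = 74.0/200 = 0.37 m
Radius^2 = 0.37^2 = 0.1369 m^2
V = pi * 0.1369 * 39.4 * 0.5
V = 8.473 m^3

8.473


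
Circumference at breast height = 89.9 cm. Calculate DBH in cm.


Formula: DBH = C / pi
DBH = 89.9 / pi
pi = 3.14159...
DBH = 28.6 cm

28.6


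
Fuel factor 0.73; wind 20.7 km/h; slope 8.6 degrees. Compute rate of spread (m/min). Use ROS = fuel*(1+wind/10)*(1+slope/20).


Formula: ROS = fuel * (1 + wind/10) * (1 + slope/20)
Wind factor = 1 + 20.7/10 = 3.07
Slope factor = 1 + 8.6/20 = 1.43
ROS = 0.73 * 3.07 * 1.43 = 3.2 m/min

3.2


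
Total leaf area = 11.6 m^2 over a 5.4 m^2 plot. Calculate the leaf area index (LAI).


Formula: LAI = total leaf area / ground area  (dimensionless)
LAI = 11.6 m^2 / 5.4 m^2
LAI = 2.15

2.15


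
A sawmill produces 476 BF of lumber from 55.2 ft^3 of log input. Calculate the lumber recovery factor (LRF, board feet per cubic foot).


Formula: LRF = Lumber Output (BF) / Log Input (ft^3)
LRF = 476 BF / 55.2 ft^3
LRF = 8.62 BF/ft^3

8.62


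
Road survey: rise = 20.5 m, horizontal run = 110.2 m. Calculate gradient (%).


Formula: Gradient = rise / run * 100
Gradient = 20.5 / 110.2 * 100 = 18.6%

18.6


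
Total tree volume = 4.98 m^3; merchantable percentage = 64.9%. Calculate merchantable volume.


Formula: MV = V_total * (merchantable_pct / 100)
Merchantable fraction = 64.9% / 100 = 0.649
MV = 4.98 m^3 * 0.649 = 3.232 m^3

3.232


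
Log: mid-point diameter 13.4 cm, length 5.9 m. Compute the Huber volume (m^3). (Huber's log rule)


Huber: V = Am * L,  Am = pi*(Dm/200)^2
Am = pi*(13.4/200)^2 = 0.014103 m^2
V = 0.014103*5.9 = 0.0832 m^3

0.0832


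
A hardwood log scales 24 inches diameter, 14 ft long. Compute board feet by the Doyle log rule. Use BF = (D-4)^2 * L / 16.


Doyle: BF = (D - 4)^2 * L / 16
Adjusted diameter = 24 - 4 = 20 in
(D-4)^2 = 20^2 = 400
BF = 400 * 14 / 16 = 350 BF

350


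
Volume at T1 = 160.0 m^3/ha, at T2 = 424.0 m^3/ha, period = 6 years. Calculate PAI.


Formula: PAI = (V_T2 - V_T1) / (T2 - T1)
Volume increment = 424.0 - 160.0 = 264.0 m^3/ha
PAI = 264.0 / 6 = 44.0 m^3/ha/year

44.0


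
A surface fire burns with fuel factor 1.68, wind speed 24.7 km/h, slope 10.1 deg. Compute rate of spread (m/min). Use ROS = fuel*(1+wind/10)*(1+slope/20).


Formula: ROS = fuel * (1 + wind/10) * (1 + slope/20)
Wind factor = 1 + 24.7/10 = 3.47
Slope factor = 1 + 10.1/20 = 1.505
ROS = 1.68 * 3.47 * 1.505 = 8.77 m/min

8.77


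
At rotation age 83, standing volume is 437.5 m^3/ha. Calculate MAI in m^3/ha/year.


Formula: MAI = Total Volume / Stand Age
MAI = 437.5 m^3/ha / 83 years
MAI = 5.27 m^3/ha/year

5.27


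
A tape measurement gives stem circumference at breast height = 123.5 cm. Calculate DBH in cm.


Formula: DBH = C / pi
DBH = 123.5 / pi
pi = 3.14159...
DBH = 39.3 cm

39.3


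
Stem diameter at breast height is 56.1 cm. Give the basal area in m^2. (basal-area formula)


Formula: BA = pi * (DBH/2)^2 / 10000  (cm^2 to m^2)
Radius = DBH/2 = 56.1/2 = 28.05 cm
BA = pi * 28.05^2 / 10000
   = 2471.813 cm^2 / 10000
   = 0.2472 m^2

0.2472


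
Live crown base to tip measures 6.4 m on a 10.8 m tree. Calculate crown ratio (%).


Formula: Crown Ratio = (Crown Length / Total Height) * 100
CR = (6.4 m / 10.8 m) * 100
CR = 0.5926 * 100 = 59.3%

59.3


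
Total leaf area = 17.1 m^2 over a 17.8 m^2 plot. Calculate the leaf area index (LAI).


Formula: LAI = total leaf area / ground area  (dimensionless)
LAI = 17.1 m^2 / 17.8 m^2
LAI = 0.96

0.96


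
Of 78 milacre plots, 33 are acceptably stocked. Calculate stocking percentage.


Formula: Stocking % = stocked plots / total plots * 100
Stocking = 33 / 78 * 100
Stocking = 0.4231 * 100 = 42.3%

42.3


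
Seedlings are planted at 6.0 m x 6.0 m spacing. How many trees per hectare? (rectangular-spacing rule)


Formula: TPH = 10000 m^2/ha / (spacing_x * spacing_y)
Area per tree = 6.0 m * 6.0 m = 36.0 m^2
TPH = 10000 / 36.0 = 278 trees/ha

278


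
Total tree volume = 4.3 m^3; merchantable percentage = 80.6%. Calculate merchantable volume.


Formula: MV = V_total * (merchantable_pct / 100)
Merchantable fraction = 80.6% / 100 = 0.806
MV = 4.3 m^3 * 0.806 = 3.466 m^3

3.466


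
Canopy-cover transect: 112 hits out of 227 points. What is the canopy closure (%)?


Formula: Canopy closure = covered points / total points * 100
Closure = 112 / 227 * 100
Closure = 0.4934 * 100 = 49.3%

49.3


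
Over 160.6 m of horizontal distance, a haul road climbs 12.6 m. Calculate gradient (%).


Formula: Gradient = rise / run * 100
Gradient = 12.6 / 160.6 * 100 = 7.8%

7.8


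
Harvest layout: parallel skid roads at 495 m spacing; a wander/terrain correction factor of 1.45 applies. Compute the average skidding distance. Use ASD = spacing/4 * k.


Formula: ASD = (spacing / 4) * correction
Uncorrected distance = spacing / 4 = 495 / 4 = 123.75 m
ASD = 123.75 * 1.45 = 179 m

179


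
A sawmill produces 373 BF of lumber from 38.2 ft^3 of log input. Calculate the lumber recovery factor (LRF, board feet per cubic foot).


Formula: LRF = Lumber Output (BF) / Log Input (ft^3)
LRF = 373 BF / 38.2 ft^3
LRF = 9.76 BF/ft^3

9.76


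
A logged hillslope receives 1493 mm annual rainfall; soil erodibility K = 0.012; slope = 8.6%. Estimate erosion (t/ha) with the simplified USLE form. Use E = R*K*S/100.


Formula: E = R * K * S / 100  (simplified USLE)
R * K = 1493 * 0.012 = 17.916
E = 17.916 * 8.6 / 100 = 1.54 t/ha

1.54


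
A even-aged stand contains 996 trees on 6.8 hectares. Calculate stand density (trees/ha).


Formula: Stand Density = N_trees / Area_ha
Density = 996 trees / 6.8 ha
Density = 146 trees/ha

146


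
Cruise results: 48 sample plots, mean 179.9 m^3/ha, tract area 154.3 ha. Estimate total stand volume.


Formula: Total Volume = Mean Volume per ha * Total Area
Total Volume = 179.9 m^3/ha * 154.3 ha
Total Volume = 27759 m^3

27759


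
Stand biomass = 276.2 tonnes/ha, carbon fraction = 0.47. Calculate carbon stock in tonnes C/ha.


Formula: Carbon Stock = Biomass * Carbon Fraction
C = 276.2 t/ha * 0.47
C = 129.8 t C/ha

129.8


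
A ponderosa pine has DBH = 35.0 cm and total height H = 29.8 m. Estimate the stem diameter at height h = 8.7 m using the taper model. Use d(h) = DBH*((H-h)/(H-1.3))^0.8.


Taper: d(h) = DBH * ((H - h) / (H - 1.3))^0.8
Numerator = H - h = 29.8 - 8.7 = 21.1 m
Denominator = H - 1.3 = 29.8 - 1.3 = 28.5 m
Ratio = 21.1 / 28.5 = 0.74035
d = 35.0 * 0.74035^0.8 = 27.5 cm

27.5


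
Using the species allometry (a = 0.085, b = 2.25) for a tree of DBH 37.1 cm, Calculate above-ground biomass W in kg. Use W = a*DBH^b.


Formula: W = a * DBH^b  (allometric power law)
DBH^b = 37.1^2.25 = 3396.9668
W = 0.085 * 3396.9668 = 288.7 kg

288.7


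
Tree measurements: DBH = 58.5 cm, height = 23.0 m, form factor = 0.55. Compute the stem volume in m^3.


Formula: V = pi * (DBH/200)^2 * H * ff
Radius = DBH/200 = 58.5/200 = 0.2925 m
Radius^2 = 0.2925^2 = 0.08555625 m^2
V = pi * 0.08555625 * 23.0 * 0.55
V = 3.4 m^3

3.4


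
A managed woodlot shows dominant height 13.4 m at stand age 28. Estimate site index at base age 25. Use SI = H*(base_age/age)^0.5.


Formula: SI = H_dom * (base_age / age)^0.5
Age ratio = 25 / 28 = 0.89286
sqrt(age_ratio) = 0.94491
SI = 13.4 * 0.94491 = 12.7 m

12.7


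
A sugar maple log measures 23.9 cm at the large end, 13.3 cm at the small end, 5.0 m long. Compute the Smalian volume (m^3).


Smalian: V = (A1 + A2)/2 * L,  A = pi*(D/200)^2
A1 = pi*(23.9/200)^2 = 0.044863 m^2
A2 = pi*(13.3/200)^2 = 0.013893 m^2
V = (0.044863+0.013893)/2*5.0 = 0.1469 m^3

0.1469


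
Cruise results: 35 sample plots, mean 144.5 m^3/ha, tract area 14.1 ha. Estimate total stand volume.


Formula: Total Volume = Mean Volume per ha * Total Area
Total Volume = 144.5 m^3/ha * 14.1 ha
Total Volume = 2037 m^3

2037


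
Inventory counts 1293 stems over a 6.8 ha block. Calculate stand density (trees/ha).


Formula: Stand Density = N_trees / Area_ha
Density = 1293 trees / 6.8 ha
Density = 190 trees/ha

190


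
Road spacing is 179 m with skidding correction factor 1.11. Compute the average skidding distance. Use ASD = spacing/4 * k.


Formula: ASD = (spacing / 4) * correction
Uncorrected distance = spacing / 4 = 179 / 4 = 44.75 m
ASD = 44.75 * 1.11 = 50 m

50


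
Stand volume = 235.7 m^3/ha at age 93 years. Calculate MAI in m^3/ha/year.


Formula: MAI = Total Volume / Stand Age
MAI = 235.7 m^3/ha / 93 years
MAI = 2.53 m^3/ha/year

2.53


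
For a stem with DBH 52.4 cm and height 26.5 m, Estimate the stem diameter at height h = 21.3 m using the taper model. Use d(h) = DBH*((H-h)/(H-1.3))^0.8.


Taper: d(h) = DBH * ((H - h) / (H - 1.3))^0.8
Numerator = H - h = 26.5 - 21.3 = 5.2 m
Denominator = H - 1.3 = 26.5 - 1.3 = 25.2 m
Ratio = 5.2 / 25.2 = 0.20635
d = 52.4 * 0.20635^0.8 = 14.8 cm

14.8


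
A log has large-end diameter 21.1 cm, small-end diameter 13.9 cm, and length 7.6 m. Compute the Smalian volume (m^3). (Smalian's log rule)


Smalian: V = (A1 + A2)/2 * L,  A = pi*(D/200)^2
A1 = pi*(21.1/200)^2 = 0.034967 m^2
A2 = pi*(13.9/200)^2 = 0.015175 m^2
V = (0.034967+0.015175)/2*7.6 = 0.1905 m^3

0.1905


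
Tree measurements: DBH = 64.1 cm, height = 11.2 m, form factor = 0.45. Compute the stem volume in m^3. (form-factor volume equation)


Formula: V = pi * (DBH/200)^2 * H * ff
Radius = DBH/200 = 64.1/200 = 0.3205 m
Radius^2 = 0.3205^2 = 0.10272025 m^2
V = pi * 0.10272025 * 11.2 * 0.45
V = 1.626 m^3

1.626


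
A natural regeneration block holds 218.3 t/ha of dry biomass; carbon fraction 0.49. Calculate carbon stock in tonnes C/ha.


Formula: Carbon Stock = Biomass * Carbon Fraction
C = 218.3 t/ha * 0.49
C = 107.0 t C/ha

107.0


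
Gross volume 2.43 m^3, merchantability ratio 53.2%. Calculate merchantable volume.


Formula: MV = V_total * (merchantable_pct / 100)
Merchantable fraction = 53.2% / 100 = 0.532
MV = 2.43 m^3 * 0.532 = 1.293 m^3

1.293


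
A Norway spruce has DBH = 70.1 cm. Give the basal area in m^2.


Formula: BA = pi * (DBH/2)^2 / 10000  (cm^2 to m^2)
Radius = DBH/2 = 70.1/2 = 35.05 cm
BA = pi * 35.05^2 / 10000
   = 3859.4544 cm^2 / 10000
   = 0.3859 m^2

0.3859


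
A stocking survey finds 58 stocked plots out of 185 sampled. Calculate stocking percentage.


Formula: Stocking % = stocked plots / total plots * 100
Stocking = 58 / 185 * 100
Stocking = 0.3135 * 100 = 31.4%

31.4


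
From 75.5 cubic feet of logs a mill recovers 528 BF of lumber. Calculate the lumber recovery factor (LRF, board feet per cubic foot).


Formula: LRF = Lumber Output (BF) / Log Input (ft^3)
LRF = 528 BF / 75.5 ft^3
LRF = 6.99 BF/ft^3

6.99


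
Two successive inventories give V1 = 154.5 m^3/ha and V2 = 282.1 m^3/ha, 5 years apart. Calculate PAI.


Formula: PAI = (V_T2 - V_T1) / (T2 - T1)
Volume increment = 282.1 - 154.5 = 127.6 m^3/ha
PAI = 127.6 / 5 = 25.52 m^3/ha/year

25.52


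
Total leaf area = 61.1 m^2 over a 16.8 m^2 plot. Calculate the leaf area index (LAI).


Formula: LAI = total leaf area / ground area  (dimensionless)
LAI = 61.1 m^2 / 16.8 m^2
LAI = 3.64

3.64


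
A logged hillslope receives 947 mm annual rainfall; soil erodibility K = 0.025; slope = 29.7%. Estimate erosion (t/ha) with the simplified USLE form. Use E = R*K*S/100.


Formula: E = R * K * S / 100  (simplified USLE)
R * K = 947 * 0.025 = 23.675
E = 23.675 * 29.7 / 100 = 7.03 t/ha

7.03


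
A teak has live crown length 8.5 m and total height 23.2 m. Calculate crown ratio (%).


Formula: Crown Ratio = (Crown Length / Total Height) * 100
CR = (8.5 m / 23.2 m) * 100
CR = 0.3664 * 100 = 36.6%

36.6


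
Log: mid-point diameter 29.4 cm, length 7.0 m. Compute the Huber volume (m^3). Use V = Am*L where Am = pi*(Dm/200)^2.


Huber: V = Am * L,  Am = pi*(Dm/200)^2
Am = pi*(29.4/200)^2 = 0.067887 m^2
V = 0.067887*7.0 = 0.4752 m^3

0.4752


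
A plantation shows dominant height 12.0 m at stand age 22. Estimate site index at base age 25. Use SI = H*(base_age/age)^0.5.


Formula: SI = H_dom * (base_age / age)^0.5
Age ratio = 25 / 22 = 1.13636
sqrt(age_ratio) = 1.066
SI = 12.0 * 1.066 = 12.8 m

12.8


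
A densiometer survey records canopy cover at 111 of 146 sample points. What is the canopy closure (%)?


Formula: Canopy closure = covered points / total points * 100
Closure = 111 / 146 * 100
Closure = 0.7603 * 100 = 76.0%

76.0


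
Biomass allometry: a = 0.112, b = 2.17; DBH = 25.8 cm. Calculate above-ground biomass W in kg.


Formula: W = a * DBH^b  (allometric power law)
DBH^b = 25.8^2.17 = 1156.6841
W = 0.112 * 1156.6841 = 129.5 kg

129.5


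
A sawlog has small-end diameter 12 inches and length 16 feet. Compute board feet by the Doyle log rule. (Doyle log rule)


Doyle: BF = (D - 4)^2 * L / 16
Adjusted diameter = 12 - 4 = 8 in
(D-4)^2 = 8^2 = 64
BF = 64 * 16 / 16 = 64 BF

64


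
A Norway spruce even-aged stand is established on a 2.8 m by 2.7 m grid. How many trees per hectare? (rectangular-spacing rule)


Formula: TPH = 10000 m^2/ha / (spacing_x * spacing_y)
Area per tree = 2.8 m * 2.7 m = 7.56 m^2
TPH = 10000 / 7.56 = 1323 trees/ha

1323


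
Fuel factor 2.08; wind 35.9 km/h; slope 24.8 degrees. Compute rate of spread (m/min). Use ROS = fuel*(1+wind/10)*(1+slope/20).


Formula: ROS = fuel * (1 + wind/10) * (1 + slope/20)
Wind factor = 1 + 35.9/10 = 4.59
Slope factor = 1 + 24.8/20 = 2.24
ROS = 2.08 * 4.59 * 2.24 = 21.39 m/min

21.39


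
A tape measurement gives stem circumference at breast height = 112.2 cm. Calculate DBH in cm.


Formula: DBH = C / pi
DBH = 112.2 / pi
pi = 3.14159...
DBH = 35.7 cm

35.7


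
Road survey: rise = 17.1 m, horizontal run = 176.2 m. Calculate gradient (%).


Formula: Gradient = rise / run * 100
Gradient = 17.1 / 176.2 * 100 = 9.7%

9.7


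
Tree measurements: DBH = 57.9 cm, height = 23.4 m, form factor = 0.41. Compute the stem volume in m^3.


Formula: V = pi * (DBH/200)^2 * H * ff
Radius = DBH/200 = 57.9/200 = 0.2895 m
Radius^2 = 0.2895^2 = 0.08381025 m^2
V = pi * 0.08381025 * 23.4 * 0.41
V = 2.526 m^3

2.526


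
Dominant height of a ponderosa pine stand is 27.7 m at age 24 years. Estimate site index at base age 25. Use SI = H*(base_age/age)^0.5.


Formula: SI = H_dom * (base_age / age)^0.5
Age ratio = 25 / 24 = 1.04167
sqrt(age_ratio) = 1.02062
SI = 27.7 * 1.02062 = 28.3 m

28.3


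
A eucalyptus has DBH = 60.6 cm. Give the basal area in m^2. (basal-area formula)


Formula: BA = pi * (DBH/2)^2 / 10000  (cm^2 to m^2)
Radius = DBH/2 = 60.6/2 = 30.3 cm
BA = pi * 30.3^2 / 10000
   = 2884.2648 cm^2 / 10000
   = 0.2884 m^2

0.2884


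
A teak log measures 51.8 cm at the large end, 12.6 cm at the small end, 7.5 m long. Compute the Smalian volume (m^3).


Smalian: V = (A1 + A2)/2 * L,  A = pi*(D/200)^2
A1 = pi*(51.8/200)^2 = 0.210741 m^2
A2 = pi*(12.6/200)^2 = 0.012469 m^2
V = (0.210741+0.012469)/2*7.5 = 0.837 m^3

0.837


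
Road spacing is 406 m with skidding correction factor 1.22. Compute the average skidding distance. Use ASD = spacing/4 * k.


Formula: ASD = (spacing / 4) * correction
Uncorrected distance = spacing / 4 = 406 / 4 = 101.5 m
ASD = 101.5 * 1.22 = 124 m

124


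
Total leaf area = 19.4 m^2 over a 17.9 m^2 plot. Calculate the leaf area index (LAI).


Formula: LAI = total leaf area / ground area  (dimensionless)
LAI = 19.4 m^2 / 17.9 m^2
LAI = 1.08

1.08


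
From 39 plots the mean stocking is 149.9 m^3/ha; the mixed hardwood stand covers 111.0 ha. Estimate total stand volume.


Formula: Total Volume = Mean Volume per ha * Total Area
Total Volume = 149.9 m^3/ha * 111.0 ha
Total Volume = 16639 m^3

16639


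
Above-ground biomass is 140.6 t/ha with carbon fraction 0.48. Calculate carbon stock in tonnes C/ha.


Formula: Carbon Stock = Biomass * Carbon Fraction
C = 140.6 t/ha * 0.48
C = 67.5 t C/ha

67.5


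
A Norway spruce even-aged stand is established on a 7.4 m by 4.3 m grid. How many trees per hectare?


Formula: TPH = 10000 m^2/ha / (spacing_x * spacing_y)
Area per tree = 7.4 m * 4.3 m = 31.82 m^2
TPH = 10000 / 31.82 = 314 trees/ha

314


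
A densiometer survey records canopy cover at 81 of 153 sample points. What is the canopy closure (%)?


Formula: Canopy closure = covered points / total points * 100
Closure = 81 / 153 * 100
Closure = 0.5294 * 100 = 52.9%

52.9


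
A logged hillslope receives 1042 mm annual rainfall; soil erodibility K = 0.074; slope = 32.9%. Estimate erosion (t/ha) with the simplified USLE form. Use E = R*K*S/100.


Formula: E = R * K * S / 100  (simplified USLE)
R * K = 1042 * 0.074 = 77.108
E = 77.108 * 32.9 / 100 = 25.37 t/ha

25.37


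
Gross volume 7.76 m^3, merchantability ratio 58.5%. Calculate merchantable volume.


Formula: MV = V_total * (merchantable_pct / 100)
Merchantable fraction = 58.5% / 100 = 0.585
MV = 7.76 m^3 * 0.585 = 4.54 m^3

4.54


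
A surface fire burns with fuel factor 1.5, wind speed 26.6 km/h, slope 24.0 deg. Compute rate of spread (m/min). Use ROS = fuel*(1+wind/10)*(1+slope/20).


Formula: ROS = fuel * (1 + wind/10) * (1 + slope/20)
Wind factor = 1 + 26.6/10 = 3.66
Slope factor = 1 + 24.0/20 = 2.2
ROS = 1.5 * 3.66 * 2.2 = 12.08 m/min

12.08


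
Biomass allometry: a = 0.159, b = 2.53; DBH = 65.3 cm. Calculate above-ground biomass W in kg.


Formula: W = a * DBH^b  (allometric power law)
DBH^b = 65.3^2.53 = 39059.83
W = 0.159 * 39059.83 = 6210.5 kg

6210.5


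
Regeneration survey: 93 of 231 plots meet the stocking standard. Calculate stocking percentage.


Formula: Stocking % = stocked plots / total plots * 100
Stocking = 93 / 231 * 100
Stocking = 0.4026 * 100 = 40.3%

40.3


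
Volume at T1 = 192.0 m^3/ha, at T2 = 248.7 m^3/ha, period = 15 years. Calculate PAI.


Formula: PAI = (V_T2 - V_T1) / (T2 - T1)
Volume increment = 248.7 - 192.0 = 56.7 m^3/ha
PAI = 56.7 / 15 = 3.78 m^3/ha/year

3.78


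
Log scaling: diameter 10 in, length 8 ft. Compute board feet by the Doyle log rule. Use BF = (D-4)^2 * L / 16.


Doyle: BF = (D - 4)^2 * L / 16
Adjusted diameter = 10 - 4 = 6 in
(D-4)^2 = 6^2 = 36
BF = 36 * 8 / 16 = 18 BF

18


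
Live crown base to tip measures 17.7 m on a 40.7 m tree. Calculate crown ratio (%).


Formula: Crown Ratio = (Crown Length / Total Height) * 100
CR = (17.7 m / 40.7 m) * 100
CR = 0.4349 * 100 = 43.5%

43.5


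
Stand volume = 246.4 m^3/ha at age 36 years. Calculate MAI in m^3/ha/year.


Formula: MAI = Total Volume / Stand Age
MAI = 246.4 m^3/ha / 36 years
MAI = 6.84 m^3/ha/year

6.84


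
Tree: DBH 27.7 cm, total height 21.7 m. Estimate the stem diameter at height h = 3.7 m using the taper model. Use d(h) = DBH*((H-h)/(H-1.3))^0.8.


Taper: d(h) = DBH * ((H - h) / (H - 1.3))^0.8
Numerator = H - h = 21.7 - 3.7 = 18.0 m
Denominator = H - 1.3 = 21.7 - 1.3 = 20.4 m
Ratio = 18.0 / 20.4 = 0.88235
d = 27.7 * 0.88235^0.8 = 25.1 cm

25.1


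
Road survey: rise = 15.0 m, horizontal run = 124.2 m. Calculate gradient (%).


Formula: Gradient = rise / run * 100
Gradient = 15.0 / 124.2 * 100 = 12.1%

12.1


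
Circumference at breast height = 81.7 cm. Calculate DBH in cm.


Formula: DBH = C / pi
DBH = 81.7 / pi
pi = 3.14159...
DBH = 26.0 cm

26.0


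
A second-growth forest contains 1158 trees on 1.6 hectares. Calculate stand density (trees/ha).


Formula: Stand Density = N_trees / Area_ha
Density = 1158 trees / 1.6 ha
Density = 724 trees/ha

724


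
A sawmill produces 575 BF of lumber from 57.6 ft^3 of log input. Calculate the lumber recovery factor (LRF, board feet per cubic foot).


Formula: LRF = Lumber Output (BF) / Log Input (ft^3)
LRF = 575 BF / 57.6 ft^3
LRF = 9.98 BF/ft^3

9.98


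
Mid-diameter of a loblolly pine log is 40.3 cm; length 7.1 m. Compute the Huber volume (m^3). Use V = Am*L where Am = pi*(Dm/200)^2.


Huber: V = Am * L,  Am = pi*(Dm/200)^2
Am = pi*(40.3/200)^2 = 0.127556 m^2
V = 0.127556*7.1 = 0.9056 m^3

0.9056


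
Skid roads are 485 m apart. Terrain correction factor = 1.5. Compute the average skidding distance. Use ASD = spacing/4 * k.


Formula: ASD = (spacing / 4) * correction
Uncorrected distance = spacing / 4 = 485 / 4 = 121.25 m
ASD = 121.25 * 1.5 = 182 m

182


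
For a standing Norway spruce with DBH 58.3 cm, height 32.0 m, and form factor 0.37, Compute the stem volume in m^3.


Formula: V = pi * (DBH/200)^2 * H * ff
Radius = DBH/200 = 58.3/200 = 0.2915 m
Radius^2 = 0.2915^2 = 0.08497225 m^2
V = pi * 0.08497225 * 32.0 * 0.37
V = 3.161 m^3

3.161


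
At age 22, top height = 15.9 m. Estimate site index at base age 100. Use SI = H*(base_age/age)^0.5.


Formula: SI = H_dom * (base_age / age)^0.5
Age ratio = 100 / 22 = 4.54545
sqrt(age_ratio) = 2.13201
SI = 15.9 * 2.13201 = 33.9 m

33.9


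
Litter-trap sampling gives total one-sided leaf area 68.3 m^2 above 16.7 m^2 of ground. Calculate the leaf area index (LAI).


Formula: LAI = total leaf area / ground area  (dimensionless)
LAI = 68.3 m^2 / 16.7 m^2
LAI = 4.09

4.09


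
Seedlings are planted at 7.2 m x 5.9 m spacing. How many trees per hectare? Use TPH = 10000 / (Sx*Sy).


Formula: TPH = 10000 m^2/ha / (spacing_x * spacing_y)
Area per tree = 7.2 m * 5.9 m = 42.48 m^2
TPH = 10000 / 42.48 = 235 trees/ha

235


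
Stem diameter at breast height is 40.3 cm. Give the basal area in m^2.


Formula: BA = pi * (DBH/2)^2 / 10000  (cm^2 to m^2)
Radius = DBH/2 = 40.3/2 = 20.15 cm
BA = pi * 20.15^2 / 10000
   = 1275.5573 cm^2 / 10000
   = 0.1276 m^2

0.1276


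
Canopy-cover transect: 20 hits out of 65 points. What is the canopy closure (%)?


Formula: Canopy closure = covered points / total points * 100
Closure = 20 / 65 * 100
Closure = 0.3077 * 100 = 30.8%

30.8


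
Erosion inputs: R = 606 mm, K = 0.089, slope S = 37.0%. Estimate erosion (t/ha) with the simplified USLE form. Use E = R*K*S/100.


Formula: E = R * K * S / 100  (simplified USLE)
R * K = 606 * 0.089 = 53.934
E = 53.934 * 37.0 / 100 = 19.96 t/ha

19.96


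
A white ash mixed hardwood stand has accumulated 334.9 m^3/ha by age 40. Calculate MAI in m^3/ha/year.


Formula: MAI = Total Volume / Stand Age
MAI = 334.9 m^3/ha / 40 years
MAI = 8.37 m^3/ha/year

8.37


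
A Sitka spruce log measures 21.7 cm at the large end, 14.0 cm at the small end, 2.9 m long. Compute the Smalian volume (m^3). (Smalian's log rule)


Smalian: V = (A1 + A2)/2 * L,  A = pi*(D/200)^2
A1 = pi*(21.7/200)^2 = 0.036984 m^2
A2 = pi*(14.0/200)^2 = 0.015394 m^2
V = (0.036984+0.015394)/2*2.9 = 0.0759 m^3

0.0759


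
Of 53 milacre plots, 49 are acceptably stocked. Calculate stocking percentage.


Formula: Stocking % = stocked plots / total plots * 100
Stocking = 49 / 53 * 100
Stocking = 0.9245 * 100 = 92.5%

92.5


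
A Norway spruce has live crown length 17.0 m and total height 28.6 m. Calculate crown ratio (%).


Formula: Crown Ratio = (Crown Length / Total Height) * 100
CR = (17.0 m / 28.6 m) * 100
CR = 0.5944 * 100 = 59.4%

59.4


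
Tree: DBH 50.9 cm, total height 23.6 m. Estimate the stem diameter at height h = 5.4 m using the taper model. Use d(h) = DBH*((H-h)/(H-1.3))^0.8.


Taper: d(h) = DBH * ((H - h) / (H - 1.3))^0.8
Numerator = H - h = 23.6 - 5.4 = 18.2 m
Denominator = H - 1.3 = 23.6 - 1.3 = 22.3 m
Ratio = 18.2 / 22.3 = 0.81614
d = 50.9 * 0.81614^0.8 = 43.3 cm

43.3


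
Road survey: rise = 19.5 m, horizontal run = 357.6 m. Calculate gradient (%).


Formula: Gradient = rise / run * 100
Gradient = 19.5 / 357.6 * 100 = 5.5%

5.5


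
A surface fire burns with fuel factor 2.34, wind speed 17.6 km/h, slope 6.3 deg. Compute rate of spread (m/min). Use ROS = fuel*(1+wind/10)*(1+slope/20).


Formula: ROS = fuel * (1 + wind/10) * (1 + slope/20)
Wind factor = 1 + 17.6/10 = 2.76
Slope factor = 1 + 6.3/20 = 1.315
ROS = 2.34 * 2.76 * 1.315 = 8.49 m/min

8.49


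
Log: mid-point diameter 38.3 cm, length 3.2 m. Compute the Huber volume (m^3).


Huber: V = Am * L,  Am = pi*(Dm/200)^2
Am = pi*(38.3/200)^2 = 0.115209 m^2
V = 0.115209*3.2 = 0.3687 m^3

0.3687


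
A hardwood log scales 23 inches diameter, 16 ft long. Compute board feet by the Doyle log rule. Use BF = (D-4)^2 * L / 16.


Doyle: BF = (D - 4)^2 * L / 16
Adjusted diameter = 23 - 4 = 19 in
(D-4)^2 = 19^2 = 361
BF = 361 * 16 / 16 = 361 BF

361


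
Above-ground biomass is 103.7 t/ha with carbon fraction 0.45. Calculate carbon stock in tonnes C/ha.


Formula: Carbon Stock = Biomass * Carbon Fraction
C = 103.7 t/ha * 0.45
C = 46.7 t C/ha

46.7


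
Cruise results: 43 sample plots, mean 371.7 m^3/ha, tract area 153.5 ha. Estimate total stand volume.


Formula: Total Volume = Mean Volume per ha * Total Area
Total Volume = 371.7 m^3/ha * 153.5 ha
Total Volume = 57056 m^3

57056


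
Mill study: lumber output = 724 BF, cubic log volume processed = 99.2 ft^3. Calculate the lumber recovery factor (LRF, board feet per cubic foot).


Formula: LRF = Lumber Output (BF) / Log Input (ft^3)
LRF = 724 BF / 99.2 ft^3
LRF = 7.3 BF/ft^3

7.3


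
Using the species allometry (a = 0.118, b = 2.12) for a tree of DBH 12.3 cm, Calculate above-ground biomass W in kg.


Formula: W = a * DBH^b  (allometric power law)
DBH^b = 12.3^2.12 = 204.4555
W = 0.118 * 204.4555 = 24.1 kg

24.1


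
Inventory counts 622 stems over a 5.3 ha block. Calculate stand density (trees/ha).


Formula: Stand Density = N_trees / Area_ha
Density = 622 trees / 5.3 ha
Density = 117 trees/ha

117


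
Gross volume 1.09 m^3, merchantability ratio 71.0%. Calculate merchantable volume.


Formula: MV = V_total * (merchantable_pct / 100)
Merchantable fraction = 71.0% / 100 = 0.71
MV = 1.09 m^3 * 0.71 = 0.774 m^3

0.774


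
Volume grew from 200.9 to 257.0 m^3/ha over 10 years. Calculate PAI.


Formula: PAI = (V_T2 - V_T1) / (T2 - T1)
Volume increment = 257.0 - 200.9 = 56.1 m^3/ha
PAI = 56.1 / 10 = 5.61 m^3/ha/year

5.61


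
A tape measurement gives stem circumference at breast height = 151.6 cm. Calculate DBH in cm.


Formula: DBH = C / pi
DBH = 151.6 / pi
pi = 3.14159...
DBH = 48.3 cm

48.3


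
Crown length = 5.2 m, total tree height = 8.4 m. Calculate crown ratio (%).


Formula: Crown Ratio = (Crown Length / Total Height) * 100
CR = (5.2 m / 8.4 m) * 100
CR = 0.619 * 100 = 61.9%

61.9


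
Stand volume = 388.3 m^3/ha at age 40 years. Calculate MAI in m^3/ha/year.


Formula: MAI = Total Volume / Stand Age
MAI = 388.3 m^3/ha / 40 years
MAI = 9.71 m^3/ha/year

9.71


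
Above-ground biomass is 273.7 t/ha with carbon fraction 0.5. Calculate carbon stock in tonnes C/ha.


Formula: Carbon Stock = Biomass * Carbon Fraction
C = 273.7 t/ha * 0.5
C = 136.9 t C/ha

136.9


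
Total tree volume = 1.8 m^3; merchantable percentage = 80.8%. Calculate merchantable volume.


Formula: MV = V_total * (merchantable_pct / 100)
Merchantable fraction = 80.8% / 100 = 0.808
MV = 1.8 m^3 * 0.808 = 1.454 m^3

1.454


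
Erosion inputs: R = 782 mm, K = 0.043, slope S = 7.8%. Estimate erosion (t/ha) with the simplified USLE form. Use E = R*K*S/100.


Formula: E = R * K * S / 100  (simplified USLE)
R * K = 782 * 0.043 = 33.626
E = 33.626 * 7.8 / 100 = 2.62 t/ha

2.62


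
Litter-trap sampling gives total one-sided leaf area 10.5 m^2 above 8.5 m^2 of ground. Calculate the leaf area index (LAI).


Formula: LAI = total leaf area / ground area  (dimensionless)
LAI = 10.5 m^2 / 8.5 m^2
LAI = 1.24

1.24


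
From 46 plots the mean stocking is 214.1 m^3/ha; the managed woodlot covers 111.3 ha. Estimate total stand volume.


Formula: Total Volume = Mean Volume per ha * Total Area
Total Volume = 214.1 m^3/ha * 111.3 ha
Total Volume = 23829 m^3

23829


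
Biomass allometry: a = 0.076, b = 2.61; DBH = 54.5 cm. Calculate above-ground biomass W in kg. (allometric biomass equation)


Formula: W = a * DBH^b  (allometric power law)
DBH^b = 54.5^2.61 = 34040.4169
W = 0.076 * 34040.4169 = 2587.1 kg

2587.1


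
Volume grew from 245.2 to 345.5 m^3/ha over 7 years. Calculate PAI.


Formula: PAI = (V_T2 - V_T1) / (T2 - T1)
Volume increment = 345.5 - 245.2 = 100.3 m^3/ha
PAI = 100.3 / 7 = 14.33 m^3/ha/year

14.33


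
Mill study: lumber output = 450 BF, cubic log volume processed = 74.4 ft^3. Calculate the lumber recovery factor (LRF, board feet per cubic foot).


Formula: LRF = Lumber Output (BF) / Log Input (ft^3)
LRF = 450 BF / 74.4 ft^3
LRF = 6.05 BF/ft^3

6.05


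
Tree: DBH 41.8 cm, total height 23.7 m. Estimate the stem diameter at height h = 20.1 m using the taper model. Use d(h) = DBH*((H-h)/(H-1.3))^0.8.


Taper: d(h) = DBH * ((H - h) / (H - 1.3))^0.8
Numerator = H - h = 23.7 - 20.1 = 3.6 m
Denominator = H - 1.3 = 23.7 - 1.3 = 22.4 m
Ratio = 3.6 / 22.4 = 0.16071
d = 41.8 * 0.16071^0.8 = 9.7 cm

9.7
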